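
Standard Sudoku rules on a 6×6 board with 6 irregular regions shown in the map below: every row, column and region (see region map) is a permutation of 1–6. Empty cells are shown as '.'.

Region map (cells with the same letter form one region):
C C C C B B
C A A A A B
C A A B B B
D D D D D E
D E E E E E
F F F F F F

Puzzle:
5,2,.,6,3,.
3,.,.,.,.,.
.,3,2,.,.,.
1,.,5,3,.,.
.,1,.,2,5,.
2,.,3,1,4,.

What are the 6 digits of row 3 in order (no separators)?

r3c1 = 4: row 3 has {2,3}; col 1 has {1,2,3,5}; region has {2,3,5,6} → only 4 remains.
r3c4 = 5: row 3 has {2,3,4}; col 4 has {1,2,3,6}; region has {3} → only 5 remains.
r5c1 = 6 (sole candidate).
r5c3 = 4 (sole candidate).
r5c6 = 3 (sole candidate).
r1c3 = 1 (sole candidate).
r1c6 = 4 (sole candidate).
r2c3 = 6 (sole candidate).
r2c4 = 4 (sole candidate).
r2c5 = 1 (sole candidate).
r2c6 = 2 (sole candidate).
r3c5 = 6: row 3 has {2,3,4,5}; col 5 has {1,3,4,5}; region has {2,3,4,5} → only 6 remains.
r3c6 = 1: row 3 has {2,3,4,5,6}; col 6 has {2,3,4}; region has {2,3,4,5,6} → only 1 remains.

432561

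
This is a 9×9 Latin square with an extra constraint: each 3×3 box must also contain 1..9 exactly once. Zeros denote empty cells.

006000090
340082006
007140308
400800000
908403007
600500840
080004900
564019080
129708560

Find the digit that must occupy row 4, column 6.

1

row 1, column 4 = 3 (sole candidate).
row 2, column 4 = 9 (sole candidate).
row 3, column 1 = 2 (sole candidate).
row 3, column 8 = 5 (sole candidate).
row 7, column 1 = 7 (sole candidate).
row 7, column 3 = 3 (sole candidate).
row 8, column 4 = 2 (sole candidate).
row 8, column 7 = 7 (sole candidate).
row 8, column 9 = 3 (sole candidate).
row 9, column 5 = 3 (sole candidate).
row 9, column 9 = 4 (sole candidate).
row 1, column 1 = 8 (sole candidate).
row 2, column 7 = 1 (sole candidate).
row 2, column 8 = 7 (sole candidate).
row 3, column 2 = 9 (sole candidate).
row 3, column 6 = 6 (sole candidate).
row 7, column 4 = 6 (sole candidate).
row 7, column 5 = 5 (sole candidate).
row 1, column 5 = 7 (sole candidate).
row 1, column 6 = 5 (sole candidate).
row 1, column 9 = 2 (sole candidate).
row 2, column 3 = 5 (sole candidate).
row 7, column 9 = 1 (sole candidate).
row 1, column 2 = 1 (sole candidate).
row 1, column 7 = 4 (sole candidate).
row 5, column 2 = 5 (sole candidate).
row 6, column 9 = 9 (sole candidate).
row 7, column 8 = 2 (sole candidate).
row 4, column 9 = 5 (sole candidate).
row 5, column 8 = 1 (sole candidate).
row 6, column 5 = 2 (sole candidate).
row 4, column 8 = 3 (sole candidate).
row 5, column 5 = 6 (sole candidate).
row 5, column 7 = 2 (sole candidate).
row 6, column 3 = 1 (sole candidate).
row 6, column 6 = 7 (sole candidate).
row 4, column 2 = 7 (sole candidate).
row 4, column 3 = 2 (sole candidate).
row 4, column 5 = 9 (sole candidate).
row 4, column 6 = 1: row 4 has {2,3,4,5,7,8,9}; col 6 has {2,3,4,5,6,7,8,9}; box has {2,3,4,5,6,7,8,9} → only 1 remains.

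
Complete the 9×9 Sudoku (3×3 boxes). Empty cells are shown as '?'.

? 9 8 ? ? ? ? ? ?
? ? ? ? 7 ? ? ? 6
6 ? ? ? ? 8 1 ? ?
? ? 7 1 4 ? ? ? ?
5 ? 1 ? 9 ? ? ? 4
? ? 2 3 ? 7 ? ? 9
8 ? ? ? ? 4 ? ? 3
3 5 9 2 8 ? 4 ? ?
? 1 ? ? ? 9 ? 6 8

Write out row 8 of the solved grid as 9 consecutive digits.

r4c1 = 9 (sole candidate).
r6c1 = 4 (sole candidate).
r7c3 = 6 (sole candidate).
r9c3 = 4 (sole candidate).
r6c8 = 1 (hidden single in row 6).
r8c8 = 7: row 8 has {2,3,4,5,8,9}; col 8 has {1,6}; box has {3,4,6,8} → only 7 remains.
r8c9 = 1: row 8 has {2,3,4,5,7,8,9}; col 9 has {3,4,6,8,9}; box has {3,4,6,7,8} → only 1 remains.
r8c6 = 6: row 8 has {1,2,3,4,5,7,8,9}; col 6 has {4,7,8,9}; box has {2,4,8,9} → only 6 remains.

359286471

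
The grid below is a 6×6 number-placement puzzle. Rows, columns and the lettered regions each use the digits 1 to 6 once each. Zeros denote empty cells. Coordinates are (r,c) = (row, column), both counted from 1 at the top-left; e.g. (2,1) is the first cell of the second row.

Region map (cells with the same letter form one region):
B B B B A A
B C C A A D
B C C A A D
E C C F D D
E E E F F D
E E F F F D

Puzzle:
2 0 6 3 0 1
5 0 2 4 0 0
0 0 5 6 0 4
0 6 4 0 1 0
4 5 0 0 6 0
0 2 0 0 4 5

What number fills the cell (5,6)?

3

(1,2) = 4: row 1 has {1,2,3,6}; col 2 has {2,5,6}; region has {2,3,5,6} → only 4 remains.
(1,5) = 5: row 1 has {1,2,3,4,6}; col 5 has {1,4,6}; region has {1,4,6} → only 5 remains.
(2,5) = 3: row 2 has {2,4,5}; col 5 has {1,4,5,6}; region has {1,4,5,6} → only 3 remains.
(2,6) = 6: row 2 has {2,3,4,5}; col 6 has {1,4,5}; region has {1,4,5} → only 6 remains.
(3,1) = 1: row 3 has {4,5,6}; col 1 has {2,4,5}; region has {2,3,4,5,6} → only 1 remains.
(3,2) = 3: row 3 has {1,4,5,6}; col 2 has {2,4,5,6}; region has {2,4,5,6} → only 3 remains.
(3,5) = 2: row 3 has {1,3,4,5,6}; col 5 has {1,3,4,5,6}; region has {1,3,4,5,6} → only 2 remains.
(4,1) = 3: row 4 has {1,4,6}; col 1 has {1,2,4,5}; region has {2,4,5} → only 3 remains.
(4,6) = 2: row 4 has {1,3,4,6}; col 6 has {1,4,5,6}; region has {1,4,5,6} → only 2 remains.
(5,3) = 1: row 5 has {4,5,6}; col 3 has {2,4,5,6}; region has {2,3,4,5} → only 1 remains.
(5,4) = 2: row 5 has {1,4,5,6}; col 4 has {3,4,6}; region has {4,6} → only 2 remains.
(5,6) = 3: row 5 has {1,2,4,5,6}; col 6 has {1,2,4,5,6}; region has {1,2,4,5,6} → only 3 remains.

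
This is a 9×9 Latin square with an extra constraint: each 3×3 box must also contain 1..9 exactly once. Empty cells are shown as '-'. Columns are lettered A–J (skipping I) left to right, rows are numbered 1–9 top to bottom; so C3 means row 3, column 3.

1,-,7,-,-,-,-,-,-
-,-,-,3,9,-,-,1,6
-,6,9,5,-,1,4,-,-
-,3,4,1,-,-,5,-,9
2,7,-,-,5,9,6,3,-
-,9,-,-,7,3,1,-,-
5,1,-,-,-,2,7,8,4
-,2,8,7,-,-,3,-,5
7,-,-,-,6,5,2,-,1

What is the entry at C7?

G2 = 8: row 2 has {1,3,6,9}; col 7 has {1,2,3,4,5,6,7}; box has {1,4,6} → only 8 remains.
C5 = 1: row 5 has {2,3,5,6,7,9}; col 3 has {4,7,8,9}; box has {2,3,4,7,9} → only 1 remains.
J5 = 8: row 5 has {1,2,3,5,6,7,9}; col 9 has {1,4,5,6,9}; box has {1,3,5,6,9} → only 8 remains.
J6 = 2: row 6 has {1,3,7,9}; col 9 has {1,4,5,6,8,9}; box has {1,3,5,6,8,9} → only 2 remains.
D7 = 9: row 7 has {1,2,4,5,7,8}; col 4 has {1,3,5,7}; box has {2,5,6,7} → only 9 remains.
E7 = 3: row 7 has {1,2,4,5,7,8,9}; col 5 has {5,6,7,9}; box has {2,5,6,7,9} → only 3 remains.
F8 = 4: row 8 has {2,3,5,7,8}; col 6 has {1,2,3,5,9}; box has {2,3,5,6,7,9} → only 4 remains.
B9 = 4: row 9 has {1,2,5,6,7}; col 2 has {1,2,3,6,7,9}; box has {1,2,5,7,8} → only 4 remains.
C9 = 3: row 9 has {1,2,4,5,6,7}; col 3 has {1,4,7,8,9}; box has {1,2,4,5,7,8} → only 3 remains.
D9 = 8: row 9 has {1,2,3,4,5,6,7}; col 4 has {1,3,5,7,9}; box has {2,3,4,5,6,7,9} → only 8 remains.
H9 = 9: row 9 has {1,2,3,4,5,6,7,8}; col 8 has {1,3,8}; box has {1,2,3,4,5,7,8} → only 9 remains.
G1 = 9: row 1 has {1,7}; col 7 has {1,2,3,4,5,6,7,8}; box has {1,4,6,8} → only 9 remains.
J1 = 3: row 1 has {1,7,9}; col 9 has {1,2,4,5,6,8,9}; box has {1,4,6,8,9} → only 3 remains.
A2 = 4: row 2 has {1,3,6,8,9}; col 1 has {1,2,5,7}; box has {1,6,7,9} → only 4 remains.
B2 = 5: row 2 has {1,3,4,6,8,9}; col 2 has {1,2,3,4,6,7,9}; box has {1,4,6,7,9} → only 5 remains.
C2 = 2: row 2 has {1,3,4,5,6,8,9}; col 3 has {1,3,4,7,8,9}; box has {1,4,5,6,7,9} → only 2 remains.
F2 = 7: row 2 has {1,2,3,4,5,6,8,9}; col 6 has {1,2,3,4,5,9}; box has {1,3,5,9} → only 7 remains.
J3 = 7: row 3 has {1,4,5,6,9}; col 9 has {1,2,3,4,5,6,8,9}; box has {1,3,4,6,8,9} → only 7 remains.
H4 = 7: row 4 has {1,3,4,5,9}; col 8 has {1,3,8,9}; box has {1,2,3,5,6,8,9} → only 7 remains.
D5 = 4: row 5 has {1,2,3,5,6,7,8,9}; col 4 has {1,3,5,7,8,9}; box has {1,3,5,7,9} → only 4 remains.
D6 = 6: row 6 has {1,2,3,7,9}; col 4 has {1,3,4,5,7,8,9}; box has {1,3,4,5,7,9} → only 6 remains.
H6 = 4: row 6 has {1,2,3,6,7,9}; col 8 has {1,3,7,8,9}; box has {1,2,3,5,6,7,8,9} → only 4 remains.
C7 = 6: row 7 has {1,2,3,4,5,7,8,9}; col 3 has {1,2,3,4,7,8,9}; box has {1,2,3,4,5,7,8} → only 6 remains.

6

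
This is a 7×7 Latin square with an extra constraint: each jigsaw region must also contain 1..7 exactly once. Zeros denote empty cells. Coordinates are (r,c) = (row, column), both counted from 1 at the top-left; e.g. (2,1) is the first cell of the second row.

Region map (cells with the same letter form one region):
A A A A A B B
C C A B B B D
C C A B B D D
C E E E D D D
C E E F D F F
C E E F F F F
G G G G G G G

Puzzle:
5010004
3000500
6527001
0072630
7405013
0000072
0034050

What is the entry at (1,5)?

(2,7) = 7: row 2 has {3,5}; col 7 has {1,2,3,4}; region has {1,3,6} → only 7 remains.
(3,5) = 3: row 3 has {1,2,5,6,7}; col 5 has {5,6}; region has {4,5,7} → only 3 remains.
(3,6) = 4: row 3 has {1,2,3,5,6,7}; col 6 has {1,3,5,7}; region has {1,3,6,7} → only 4 remains.
(4,2) = 1: row 4 has {2,3,6,7}; col 2 has {4,5}; region has {2,4,7} → only 1 remains.
(4,7) = 5: row 4 has {1,2,3,6,7}; col 7 has {1,2,3,4,7}; region has {1,3,4,6,7} → only 5 remains.
(5,3) = 6: row 5 has {1,3,4,5,7}; col 3 has {1,2,3,7}; region has {1,2,4,7} → only 6 remains.
(5,5) = 2: row 5 has {1,3,4,5,6,7}; col 5 has {3,5,6}; region has {1,3,4,5,6,7} → only 2 remains.
(6,2) = 3: row 6 has {2,7}; col 2 has {1,4,5}; region has {1,2,4,6,7} → only 3 remains.
(6,3) = 5: row 6 has {2,3,7}; col 3 has {1,2,3,6,7}; region has {1,2,3,4,6,7} → only 5 remains.
(6,4) = 6: row 6 has {2,3,5,7}; col 4 has {2,4,5,7}; region has {1,2,3,5,7} → only 6 remains.
(6,5) = 4: row 6 has {2,3,5,6,7}; col 5 has {2,3,5,6}; region has {1,2,3,5,6,7} → only 4 remains.
(7,7) = 6: row 7 has {3,4,5}; col 7 has {1,2,3,4,5,7}; region has {3,4,5} → only 6 remains.
(1,4) = 3: row 1 has {1,4,5}; col 4 has {2,4,5,6,7}; region has {1,2,5} → only 3 remains.
(1,5) = 7: row 1 has {1,3,4,5}; col 5 has {2,3,4,5,6}; region has {1,2,3,5} → only 7 remains.

7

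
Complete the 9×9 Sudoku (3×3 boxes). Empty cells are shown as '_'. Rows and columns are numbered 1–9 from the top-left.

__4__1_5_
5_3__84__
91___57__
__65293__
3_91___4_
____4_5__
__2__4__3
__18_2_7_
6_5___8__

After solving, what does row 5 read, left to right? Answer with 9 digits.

359187246

r3c3 = 8 (sole candidate).
r6c3 = 7 (sole candidate).
r8c1 = 4 (sole candidate).
r1c9 = 8 (hidden single in row 1).
r3c4 = 4 (hidden single in row 3).
r4c2 = 4 (hidden single in row 4).
r4c9 = 7 (hidden single in row 4).
r5c2 = 5: in row 5, 5 can only go here (every other open cell in that row sees a 5).
r5c5 = 8: in row 5, 8 can only go here (every other open cell in that row sees an 8).
r5c6 = 7: in row 5, 7 can only go here (every other open cell in that row sees a 7).
r9c6 = 3 (sole candidate).
r6c6 = 6 (sole candidate).
r6c4 = 3 (sole candidate).
r1c5 = 3 (hidden single in row 1).
r3c5 = 6 (sole candidate).
r3c9 = 2 (sole candidate).
r5c9 = 6: row 5 has {1,3,4,5,7,8,9}; col 9 has {2,3,7,8}; box has {3,4,5,7} → only 6 remains.
r3c8 = 3 (sole candidate).
r5c7 = 2: row 5 has {1,3,4,5,6,7,8,9}; col 7 has {3,4,5,7,8}; box has {3,4,5,6,7} → only 2 remains.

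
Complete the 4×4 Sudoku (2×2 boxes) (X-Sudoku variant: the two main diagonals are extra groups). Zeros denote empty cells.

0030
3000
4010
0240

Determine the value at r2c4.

r1c1 = 2: row 1 has {3}; col 1 has {3,4}; box has {3}; main diagonal has {1} → only 2 remains.
r2c2 = 4: row 2 has {3}; col 2 has {2}; box has {2,3}; main diagonal has {1,2} → only 4 remains.
r2c3 = 2: row 2 has {3,4}; col 3 has {1,3,4}; box has {3}; anti-diagonal has {} → only 2 remains.
r2c4 = 1: row 2 has {2,3,4}; col 4 has {}; box has {2,3} → only 1 remains.

1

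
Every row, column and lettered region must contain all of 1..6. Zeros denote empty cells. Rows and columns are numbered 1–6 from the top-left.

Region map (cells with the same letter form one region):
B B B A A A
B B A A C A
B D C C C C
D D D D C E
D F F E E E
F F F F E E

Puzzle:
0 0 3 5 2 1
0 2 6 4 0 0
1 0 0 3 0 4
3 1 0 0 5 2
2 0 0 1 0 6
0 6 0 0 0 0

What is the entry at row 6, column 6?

5

row 1, column 2 = 4: row 1 has {1,2,3,5}; col 2 has {1,2,6}; region has {1,2,3} → only 4 remains.
row 2, column 1 = 5: row 2 has {2,4,6}; col 1 has {1,2,3}; region has {1,2,3,4} → only 5 remains.
row 2, column 5 = 1: row 2 has {2,4,5,6}; col 5 has {2,5}; region has {3,4,5} → only 1 remains.
row 2, column 6 = 3: row 2 has {1,2,4,5,6}; col 6 has {1,2,4,6}; region has {1,2,4,5,6} → only 3 remains.
row 3, column 2 = 5: row 3 has {1,3,4}; col 2 has {1,2,4,6}; region has {1,2,3} → only 5 remains.
row 3, column 3 = 2: row 3 has {1,3,4,5}; col 3 has {3,6}; region has {1,3,4,5} → only 2 remains.
row 3, column 5 = 6: row 3 has {1,2,3,4,5}; col 5 has {1,2,5}; region has {1,2,3,4,5} → only 6 remains.
row 4, column 3 = 4: row 4 has {1,2,3,5}; col 3 has {2,3,6}; region has {1,2,3,5} → only 4 remains.
row 4, column 4 = 6: row 4 has {1,2,3,4,5}; col 4 has {1,3,4,5}; region has {1,2,3,4,5} → only 6 remains.
row 5, column 2 = 3: row 5 has {1,2,6}; col 2 has {1,2,4,5,6}; region has {6} → only 3 remains.
row 5, column 3 = 5: row 5 has {1,2,3,6}; col 3 has {2,3,4,6}; region has {3,6} → only 5 remains.
row 5, column 5 = 4: row 5 has {1,2,3,5,6}; col 5 has {1,2,5,6}; region has {1,2,6} → only 4 remains.
row 6, column 1 = 4: row 6 has {6}; col 1 has {1,2,3,5}; region has {3,5,6} → only 4 remains.
row 6, column 3 = 1: row 6 has {4,6}; col 3 has {2,3,4,5,6}; region has {3,4,5,6} → only 1 remains.
row 6, column 4 = 2: row 6 has {1,4,6}; col 4 has {1,3,4,5,6}; region has {1,3,4,5,6} → only 2 remains.
row 6, column 5 = 3: row 6 has {1,2,4,6}; col 5 has {1,2,4,5,6}; region has {1,2,4,6} → only 3 remains.
row 6, column 6 = 5: row 6 has {1,2,3,4,6}; col 6 has {1,2,3,4,6}; region has {1,2,3,4,6} → only 5 remains.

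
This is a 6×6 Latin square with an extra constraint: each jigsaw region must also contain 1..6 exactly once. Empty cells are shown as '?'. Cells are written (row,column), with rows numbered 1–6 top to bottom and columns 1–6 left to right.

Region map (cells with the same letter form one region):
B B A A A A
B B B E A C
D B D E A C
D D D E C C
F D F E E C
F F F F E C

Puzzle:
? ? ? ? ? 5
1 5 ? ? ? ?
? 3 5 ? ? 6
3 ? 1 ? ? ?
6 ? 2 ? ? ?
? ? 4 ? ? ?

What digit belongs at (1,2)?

(2,3) = 6 (sole candidate).
(5,2) = 4 (sole candidate).
(6,1) = 5 (sole candidate).
(6,2) = 1 (sole candidate).
(6,4) = 3 (sole candidate).
(6,6) = 2 (sole candidate).
(1,2) = 2: row 1 has {5}; col 2 has {1,3,4,5}; region has {1,3,5,6} → only 2 remains.

2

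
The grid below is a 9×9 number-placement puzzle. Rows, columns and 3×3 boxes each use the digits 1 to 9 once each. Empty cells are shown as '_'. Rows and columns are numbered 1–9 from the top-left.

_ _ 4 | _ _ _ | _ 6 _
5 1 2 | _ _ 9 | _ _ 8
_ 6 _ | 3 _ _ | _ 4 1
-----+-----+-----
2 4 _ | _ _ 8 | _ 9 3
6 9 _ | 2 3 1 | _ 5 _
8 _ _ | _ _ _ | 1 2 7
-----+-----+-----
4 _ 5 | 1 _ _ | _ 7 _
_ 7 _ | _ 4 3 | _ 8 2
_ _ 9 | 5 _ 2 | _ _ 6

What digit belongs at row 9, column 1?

3

row 2, column 8 = 3: row 2 has {1,2,5,8,9}; col 8 has {2,4,5,6,7,8,9}; box has {1,4,6,8} → only 3 remains.
row 4, column 7 = 6: row 4 has {2,3,4,8,9}; col 7 has {1}; box has {1,2,3,5,7,9} → only 6 remains.
row 5, column 3 = 7: row 5 has {1,2,3,5,6,9}; col 3 has {2,4,5,9}; box has {2,4,6,8,9} → only 7 remains.
row 5, column 9 = 4: row 5 has {1,2,3,5,6,7,9}; col 9 has {1,2,3,6,7,8}; box has {1,2,3,5,6,7,9} → only 4 remains.
row 6, column 3 = 3: row 6 has {1,2,7,8}; col 3 has {2,4,5,7,9}; box has {2,4,6,7,8,9} → only 3 remains.
row 7, column 6 = 6: row 7 has {1,4,5,7}; col 6 has {1,2,3,8,9}; box has {1,2,3,4,5} → only 6 remains.
row 7, column 9 = 9: row 7 has {1,4,5,6,7}; col 9 has {1,2,3,4,6,7,8}; box has {2,6,7,8} → only 9 remains.
row 8, column 1 = 1: row 8 has {2,3,4,7,8}; col 1 has {2,4,5,6,8}; box has {4,5,7,9} → only 1 remains.
row 8, column 3 = 6: row 8 has {1,2,3,4,7,8}; col 3 has {2,3,4,5,7,9}; box has {1,4,5,7,9} → only 6 remains.
row 8, column 4 = 9: row 8 has {1,2,3,4,6,7,8}; col 4 has {1,2,3,5}; box has {1,2,3,4,5,6} → only 9 remains.
row 8, column 7 = 5: row 8 has {1,2,3,4,6,7,8,9}; col 7 has {1,6}; box has {2,6,7,8,9} → only 5 remains.
row 9, column 1 = 3: row 9 has {2,5,6,9}; col 1 has {1,2,4,5,6,8}; box has {1,4,5,6,7,9} → only 3 remains.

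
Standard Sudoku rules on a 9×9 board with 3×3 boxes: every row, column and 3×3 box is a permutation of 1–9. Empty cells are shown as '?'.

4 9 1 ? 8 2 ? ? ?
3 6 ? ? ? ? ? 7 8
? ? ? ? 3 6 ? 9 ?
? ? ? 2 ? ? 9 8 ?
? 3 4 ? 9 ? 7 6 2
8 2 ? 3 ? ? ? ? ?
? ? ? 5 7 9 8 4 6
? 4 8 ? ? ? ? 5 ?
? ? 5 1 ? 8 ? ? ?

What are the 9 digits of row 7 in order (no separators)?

r1c4 = 7 (sole candidate).
r1c8 = 3 (sole candidate).
r1c9 = 5 (sole candidate).
r2c3 = 2 (sole candidate).
r3c3 = 7 (sole candidate).
r3c4 = 4 (sole candidate).
r3c9 = 1 (sole candidate).
r4c3 = 6 (sole candidate).
r5c4 = 8 (sole candidate).
r6c3 = 9 (sole candidate).
r6c8 = 1 (sole candidate).
r6c9 = 4 (sole candidate).
r7c2 = 1: row 7 has {4,5,6,7,8,9}; col 2 has {2,3,4,6,9}; box has {4,5,8} → only 1 remains.
r7c3 = 3: row 7 has {1,4,5,6,7,8,9}; col 3 has {1,2,4,5,6,7,8,9}; box has {1,4,5,8} → only 3 remains.
r8c4 = 6 (sole candidate).
r8c5 = 2 (sole candidate).
r8c6 = 3 (sole candidate).
r8c7 = 1 (sole candidate).
r9c2 = 7 (sole candidate).
r9c5 = 4 (sole candidate).
r9c8 = 2 (sole candidate).
r1c7 = 6 (sole candidate).
r2c4 = 9 (sole candidate).
r2c7 = 4 (sole candidate).
r3c1 = 5 (sole candidate).
r3c2 = 8 (sole candidate).
r3c7 = 2 (sole candidate).
r4c2 = 5 (sole candidate).
r4c5 = 1 (sole candidate).
r4c9 = 3 (sole candidate).
r5c1 = 1 (sole candidate).
r5c6 = 5 (sole candidate).
r6c5 = 6 (sole candidate).
r6c6 = 7 (sole candidate).
r6c7 = 5 (sole candidate).
r7c1 = 2: row 7 has {1,3,4,5,6,7,8,9}; col 1 has {1,3,4,5,8}; box has {1,3,4,5,7,8} → only 2 remains.

213579846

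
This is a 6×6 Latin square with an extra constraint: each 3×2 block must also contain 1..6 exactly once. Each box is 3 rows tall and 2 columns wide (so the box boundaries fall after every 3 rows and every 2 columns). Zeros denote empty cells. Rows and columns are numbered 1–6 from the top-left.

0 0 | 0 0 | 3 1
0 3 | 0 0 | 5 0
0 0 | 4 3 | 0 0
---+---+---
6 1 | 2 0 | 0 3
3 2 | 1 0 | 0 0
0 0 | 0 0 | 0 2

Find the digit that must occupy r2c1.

2

r2c3 = 6 (sole candidate).
r2c6 = 4 (sole candidate).
r3c6 = 6 (sole candidate).
r4c5 = 4 (sole candidate).
r5c5 = 6 (sole candidate).
r5c6 = 5 (sole candidate).
r6c5 = 1 (sole candidate).
r1c3 = 5 (sole candidate).
r1c4 = 2 (sole candidate).
r2c4 = 1 (sole candidate).
r3c2 = 5 (sole candidate).
r3c5 = 2 (sole candidate).
r4c4 = 5 (sole candidate).
r5c4 = 4 (sole candidate).
r6c2 = 4 (sole candidate).
r6c3 = 3 (sole candidate).
r6c4 = 6 (sole candidate).
r1c1 = 4 (sole candidate).
r1c2 = 6 (sole candidate).
r2c1 = 2: row 2 has {1,3,4,5,6}; col 1 has {3,4,6}; box has {3,4,5,6} → only 2 remains.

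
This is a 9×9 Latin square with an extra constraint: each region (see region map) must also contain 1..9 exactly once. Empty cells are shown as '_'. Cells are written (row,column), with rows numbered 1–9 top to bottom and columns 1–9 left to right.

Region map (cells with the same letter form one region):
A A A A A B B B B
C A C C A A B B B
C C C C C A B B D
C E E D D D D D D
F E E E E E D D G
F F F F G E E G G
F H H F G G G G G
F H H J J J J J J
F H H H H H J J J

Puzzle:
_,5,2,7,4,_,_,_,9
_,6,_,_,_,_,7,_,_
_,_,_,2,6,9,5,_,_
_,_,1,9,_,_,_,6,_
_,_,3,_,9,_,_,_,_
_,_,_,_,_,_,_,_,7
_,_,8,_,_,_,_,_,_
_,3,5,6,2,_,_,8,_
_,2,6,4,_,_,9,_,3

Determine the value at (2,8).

(8,1) = 9: in row 8, 9 can only go here (every other open cell in that row sees a 9).
(6,3) = 4: row 6 has {7}; col 3 has {1,2,3,5,6,8}; region has {9} → only 4 remains.
(2,3) = 9: row 2 has {6,7}; col 3 has {1,2,3,4,5,6,8}; region has {2,6} → only 9 remains.
(3,3) = 7: row 3 has {2,5,6,9}; col 3 has {1,2,3,4,5,6,8,9}; region has {2,6,9} → only 7 remains.
(6,8) = 9: in row 6, 9 can only go here (every other open cell in that row sees a 9).
(7,2) = 9: in row 7, 9 can only go here (every other open cell in that row sees a 9).
(7,1) = 7: in row 7, 7 can only go here (every other open cell in that row sees a 7).
(8,6) = 7: in row 8, 7 can only go here (every other open cell in that row sees a 7).
(9,6) = 1: row 9 has {2,3,4,6,9}; col 6 has {7,9}; region has {2,3,4,5,6,8,9} → only 1 remains.
(9,8) = 5: row 9 has {1,2,3,4,6,9}; col 8 has {6,8,9}; region has {2,3,6,7,8,9} → only 5 remains.
(9,1) = 8: row 9 has {1,2,3,4,5,6,9}; col 1 has {7,9}; region has {4,7,9} → only 8 remains.
(9,5) = 7: row 9 has {1,2,3,4,5,6,8,9}; col 5 has {2,4,6,9}; region has {1,2,3,4,5,6,8,9} → only 7 remains.
(6,2) = 1: row 6 has {4,7,9}; col 2 has {2,3,5,6,9}; region has {4,7,8,9} → only 1 remains.
(4,2) = 7: in row 4, 7 can only go here (every other open cell in that row sees a 7).
(5,8) = 7: in row 5, 7 can only go here (every other open cell in that row sees a 7).
(2,4) = 1: in column 4, 1 can only go here (every other open cell in that column sees a 1).
(2,1) = 5: in row 2, 5 can only go here (every other open cell in that row sees a 5).
(1,1) = 1: in column 1, 1 can only go here (every other open cell in that column sees a 1).
(1,8) = 3: row 1 has {1,2,4,5,7,9}; col 8 has {5,6,7,8,9}; region has {5,7,9} → only 3 remains.
(3,1) = 3: in row 3, 3 can only go here (every other open cell in that row sees a 3).
(4,1) = 4: row 4 has {1,6,7,9}; col 1 has {1,3,5,7,8,9}; region has {1,2,3,5,6,7,9} → only 4 remains.
(3,2) = 8: row 3 has {2,3,5,6,7,9}; col 2 has {1,2,3,5,6,7,9}; region has {1,2,3,4,5,6,7,9} → only 8 remains.
(5,2) = 4: row 5 has {3,7,9}; col 2 has {1,2,3,5,6,7,8,9}; region has {1,3,7,9} → only 4 remains.
(5,4) = 8: in column 4, 8 can only go here (every other open cell in that column sees an 8).
(6,5) = 8: in row 6, 8 can only go here (every other open cell in that row sees an 8).
(2,5) = 3: row 2 has {1,5,6,7,9}; col 5 has {2,4,6,7,8,9}; region has {1,2,4,5,6,7,9} → only 3 remains.
(2,6) = 8: row 2 has {1,3,5,6,7,9}; col 6 has {1,7,9}; region has {1,2,3,4,5,6,7,9} → only 8 remains.
(4,5) = 5: row 4 has {1,4,6,7,9}; col 5 has {2,3,4,6,7,8,9}; region has {6,7,9} → only 5 remains.
(7,5) = 1: row 7 has {7,8,9}; col 5 has {2,3,4,5,6,7,8,9}; region has {7,8,9} → only 1 remains.
(1,6) = 6: row 1 has {1,2,3,4,5,7,9}; col 6 has {1,7,8,9}; region has {3,5,7,9} → only 6 remains.
(1,7) = 8: row 1 has {1,2,3,4,5,6,7,9}; col 7 has {5,7,9}; region has {3,5,6,7,9} → only 8 remains.
(4,9) = 8: in row 4, 8 can only go here (every other open cell in that row sees an 8).
(5,7) = 1: in row 5, 1 can only go here (every other open cell in that row sees a 1).
(3,9) = 4: row 3 has {2,3,5,6,7,8,9}; col 9 has {3,7,8,9}; region has {1,5,6,7,8,9} → only 4 remains.
(8,7) = 4: row 8 has {2,3,5,6,7,8,9}; col 7 has {1,5,7,8,9}; region has {2,3,5,6,7,8,9} → only 4 remains.
(8,9) = 1: row 8 has {2,3,4,5,6,7,8,9}; col 9 has {3,4,7,8,9}; region has {2,3,4,5,6,7,8,9} → only 1 remains.
(2,9) = 2: row 2 has {1,3,5,6,7,8,9}; col 9 has {1,3,4,7,8,9}; region has {3,5,6,7,8,9} → only 2 remains.
(3,8) = 1: row 3 has {2,3,4,5,6,7,8,9}; col 8 has {3,5,6,7,8,9}; region has {2,3,5,6,7,8,9} → only 1 remains.
(2,8) = 4: row 2 has {1,2,3,5,6,7,8,9}; col 8 has {1,3,5,6,7,8,9}; region has {1,2,3,5,6,7,8,9} → only 4 remains.

4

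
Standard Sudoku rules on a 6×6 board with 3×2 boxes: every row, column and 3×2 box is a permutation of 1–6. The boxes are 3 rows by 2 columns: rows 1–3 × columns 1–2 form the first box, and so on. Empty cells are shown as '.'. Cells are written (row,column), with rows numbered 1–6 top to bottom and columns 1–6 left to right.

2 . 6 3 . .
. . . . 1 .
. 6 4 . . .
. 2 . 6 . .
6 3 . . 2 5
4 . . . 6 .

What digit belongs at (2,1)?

3

(1,6) = 4: row 1 has {2,3,6}; col 6 has {5}; box has {1} → only 4 remains.
(5,3) = 1: row 5 has {2,3,5,6}; col 3 has {4,6}; box has {6} → only 1 remains.
(5,4) = 4: row 5 has {1,2,3,5,6}; col 4 has {3,6}; box has {1,6} → only 4 remains.
(1,5) = 5: row 1 has {2,3,4,6}; col 5 has {1,2,6}; box has {1,4} → only 5 remains.
(3,5) = 3: row 3 has {4,6}; col 5 has {1,2,5,6}; box has {1,4,5} → only 3 remains.
(3,6) = 2: row 3 has {3,4,6}; col 6 has {4,5}; box has {1,3,4,5} → only 2 remains.
(4,5) = 4: row 4 has {2,6}; col 5 has {1,2,3,5,6}; box has {2,5,6} → only 4 remains.
(1,2) = 1: row 1 has {2,3,4,5,6}; col 2 has {2,3,6}; box has {2,6} → only 1 remains.
(2,6) = 6: row 2 has {1}; col 6 has {2,4,5}; box has {1,2,3,4,5} → only 6 remains.
(3,1) = 5: row 3 has {2,3,4,6}; col 1 has {2,4,6}; box has {1,2,6} → only 5 remains.
(3,4) = 1: row 3 has {2,3,4,5,6}; col 4 has {3,4,6}; box has {3,4,6} → only 1 remains.
(4,1) = 1: row 4 has {2,4,6}; col 1 has {2,4,5,6}; box has {2,3,4,6} → only 1 remains.
(4,6) = 3: row 4 has {1,2,4,6}; col 6 has {2,4,5,6}; box has {2,4,5,6} → only 3 remains.
(6,2) = 5: row 6 has {4,6}; col 2 has {1,2,3,6}; box has {1,2,3,4,6} → only 5 remains.
(6,4) = 2: row 6 has {4,5,6}; col 4 has {1,3,4,6}; box has {1,4,6} → only 2 remains.
(6,6) = 1: row 6 has {2,4,5,6}; col 6 has {2,3,4,5,6}; box has {2,3,4,5,6} → only 1 remains.
(2,1) = 3: row 2 has {1,6}; col 1 has {1,2,4,5,6}; box has {1,2,5,6} → only 3 remains.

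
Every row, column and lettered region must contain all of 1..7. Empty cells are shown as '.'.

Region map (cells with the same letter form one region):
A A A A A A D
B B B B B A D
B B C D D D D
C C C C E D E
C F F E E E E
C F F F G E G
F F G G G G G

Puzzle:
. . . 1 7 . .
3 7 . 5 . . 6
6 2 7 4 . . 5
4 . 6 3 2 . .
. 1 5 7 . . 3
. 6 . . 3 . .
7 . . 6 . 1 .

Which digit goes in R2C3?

R1C7 = 2: row 1 has {1,7}; col 7 has {3,5,6}; region has {4,5,6} → only 2 remains.
R3C5 = 1: row 3 has {2,4,5,6,7}; col 5 has {2,3,7}; region has {2,4,5,6} → only 1 remains.
R3C6 = 3: row 3 has {1,2,4,5,6,7}; col 6 has {1}; region has {1,2,4,5,6} → only 3 remains.
R4C2 = 5: row 4 has {2,3,4,6}; col 2 has {1,2,6,7}; region has {3,4,6,7} → only 5 remains.
R4C6 = 7: row 4 has {2,3,4,5,6}; col 6 has {1,3}; region has {1,2,3,4,5,6} → only 7 remains.
R4C7 = 1: row 4 has {2,3,4,5,6,7}; col 7 has {2,3,5,6}; region has {2,3,7} → only 1 remains.
R5C1 = 2: row 5 has {1,3,5,7}; col 1 has {3,4,6,7}; region has {3,4,5,6,7} → only 2 remains.
R6C1 = 1: row 6 has {3,6}; col 1 has {2,3,4,6,7}; region has {2,3,4,5,6,7} → only 1 remains.
R6C4 = 2: row 6 has {1,3,6}; col 4 has {1,3,4,5,6,7}; region has {1,5,6,7} → only 2 remains.
R7C7 = 4: row 7 has {1,6,7}; col 7 has {1,2,3,5,6}; region has {1,3,6} → only 4 remains.
R1C1 = 5: row 1 has {1,2,7}; col 1 has {1,2,3,4,6,7}; region has {1,7} → only 5 remains.
R2C5 = 4: row 2 has {3,5,6,7}; col 5 has {1,2,3,7}; region has {2,3,5,6,7} → only 4 remains.
R2C6 = 2: row 2 has {3,4,5,6,7}; col 6 has {1,3,7}; region has {1,5,7} → only 2 remains.
R5C5 = 6: row 5 has {1,2,3,5,7}; col 5 has {1,2,3,4,7}; region has {1,2,3,7} → only 6 remains.
R5C6 = 4: row 5 has {1,2,3,5,6,7}; col 6 has {1,2,3,7}; region has {1,2,3,6,7} → only 4 remains.
R6C3 = 4: row 6 has {1,2,3,6}; col 3 has {5,6,7}; region has {1,2,5,6,7} → only 4 remains.
R6C6 = 5: row 6 has {1,2,3,4,6}; col 6 has {1,2,3,4,7}; region has {1,2,3,4,6,7} → only 5 remains.
R6C7 = 7: row 6 has {1,2,3,4,5,6}; col 7 has {1,2,3,4,5,6}; region has {1,3,4,6} → only 7 remains.
R7C2 = 3: row 7 has {1,4,6,7}; col 2 has {1,2,5,6,7}; region has {1,2,4,5,6,7} → only 3 remains.
R7C3 = 2: row 7 has {1,3,4,6,7}; col 3 has {4,5,6,7}; region has {1,3,4,6,7} → only 2 remains.
R7C5 = 5: row 7 has {1,2,3,4,6,7}; col 5 has {1,2,3,4,6,7}; region has {1,2,3,4,6,7} → only 5 remains.
R1C2 = 4: row 1 has {1,2,5,7}; col 2 has {1,2,3,5,6,7}; region has {1,2,5,7} → only 4 remains.
R1C3 = 3: row 1 has {1,2,4,5,7}; col 3 has {2,4,5,6,7}; region has {1,2,4,5,7} → only 3 remains.
R1C6 = 6: row 1 has {1,2,3,4,5,7}; col 6 has {1,2,3,4,5,7}; region has {1,2,3,4,5,7} → only 6 remains.
R2C3 = 1: row 2 has {2,3,4,5,6,7}; col 3 has {2,3,4,5,6,7}; region has {2,3,4,5,6,7} → only 1 remains.

1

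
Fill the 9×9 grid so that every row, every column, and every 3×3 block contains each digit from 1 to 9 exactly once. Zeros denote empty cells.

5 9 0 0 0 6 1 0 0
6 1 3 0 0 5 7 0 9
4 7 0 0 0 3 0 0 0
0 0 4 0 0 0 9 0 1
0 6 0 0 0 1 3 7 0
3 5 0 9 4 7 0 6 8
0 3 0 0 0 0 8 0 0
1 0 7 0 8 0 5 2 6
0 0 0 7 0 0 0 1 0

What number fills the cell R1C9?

2

R2C5 = 2: row 2 has {1,3,5,6,7,9}; col 5 has {4,8}; box has {3,5,6} → only 2 remains.
R4C8 = 5: row 4 has {1,4,9}; col 8 has {1,2,6,7}; box has {1,3,6,7,8,9} → only 5 remains.
R5C5 = 5: row 5 has {1,3,6,7}; col 5 has {2,4,8}; box has {1,4,7,9} → only 5 remains.
R6C7 = 2: row 6 has {3,4,5,6,7,8,9}; col 7 has {1,3,5,7,8,9}; box has {1,3,5,6,7,8,9} → only 2 remains.
R8C2 = 4: row 8 has {1,2,5,6,7,8}; col 2 has {1,3,5,6,7,9}; box has {1,3,7} → only 4 remains.
R8C4 = 3: row 8 has {1,2,4,5,6,7,8}; col 4 has {7,9}; box has {7,8} → only 3 remains.
R8C6 = 9: row 8 has {1,2,3,4,5,6,7,8}; col 6 has {1,3,5,6,7}; box has {3,7,8} → only 9 remains.
R9C5 = 6: row 9 has {1,7}; col 5 has {2,4,5,8}; box has {3,7,8,9} → only 6 remains.
R9C7 = 4: row 9 has {1,6,7}; col 7 has {1,2,3,5,7,8,9}; box has {1,2,5,6,8} → only 4 remains.
R9C9 = 3: row 9 has {1,4,6,7}; col 9 has {1,6,8,9}; box has {1,2,4,5,6,8} → only 3 remains.
R1C5 = 7: row 1 has {1,5,6,9}; col 5 has {2,4,5,6,8}; box has {2,3,5,6} → only 7 remains.
R3C7 = 6: row 3 has {3,4,7}; col 7 has {1,2,3,4,5,7,8,9}; box has {1,7,9} → only 6 remains.
R3C8 = 8: row 3 has {3,4,6,7}; col 8 has {1,2,5,6,7}; box has {1,6,7,9} → only 8 remains.
R4C5 = 3: row 4 has {1,4,5,9}; col 5 has {2,4,5,6,7,8}; box has {1,4,5,7,9} → only 3 remains.
R5C9 = 4: row 5 has {1,3,5,6,7}; col 9 has {1,3,6,8,9}; box has {1,2,3,5,6,7,8,9} → only 4 remains.
R6C3 = 1: row 6 has {2,3,4,5,6,7,8,9}; col 3 has {3,4,7}; box has {3,4,5,6} → only 1 remains.
R7C5 = 1: row 7 has {3,8}; col 5 has {2,3,4,5,6,7,8}; box has {3,6,7,8,9} → only 1 remains.
R7C8 = 9: row 7 has {1,3,8}; col 8 has {1,2,5,6,7,8}; box has {1,2,3,4,5,6,8} → only 9 remains.
R7C9 = 7: row 7 has {1,3,8,9}; col 9 has {1,3,4,6,8,9}; box has {1,2,3,4,5,6,8,9} → only 7 remains.
R9C6 = 2: row 9 has {1,3,4,6,7}; col 6 has {1,3,5,6,7,9}; box has {1,3,6,7,8,9} → only 2 remains.
R1C9 = 2: row 1 has {1,5,6,7,9}; col 9 has {1,3,4,6,7,8,9}; box has {1,6,7,8,9} → only 2 remains.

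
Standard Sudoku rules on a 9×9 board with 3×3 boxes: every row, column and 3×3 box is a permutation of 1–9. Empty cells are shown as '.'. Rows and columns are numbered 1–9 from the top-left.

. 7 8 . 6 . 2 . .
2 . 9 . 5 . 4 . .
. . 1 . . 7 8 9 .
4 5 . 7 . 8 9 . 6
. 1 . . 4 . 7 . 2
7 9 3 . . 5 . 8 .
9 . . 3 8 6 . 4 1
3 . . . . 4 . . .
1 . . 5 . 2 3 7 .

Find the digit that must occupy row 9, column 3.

4

row 1, column 1 = 5 (sole candidate).
row 1, column 9 = 3 (sole candidate).
row 2, column 9 = 7 (sole candidate).
row 3, column 1 = 6 (sole candidate).
row 3, column 9 = 5 (sole candidate).
row 4, column 3 = 2 (sole candidate).
row 5, column 1 = 8 (sole candidate).
row 5, column 3 = 6 (sole candidate).
row 5, column 4 = 9 (sole candidate).
row 5, column 6 = 3 (sole candidate).
row 5, column 8 = 5 (sole candidate).
row 6, column 7 = 1 (sole candidate).
row 6, column 9 = 4 (sole candidate).
row 7, column 2 = 2 (sole candidate).
row 7, column 7 = 5 (sole candidate).
row 8, column 4 = 1 (sole candidate).
row 8, column 7 = 6 (sole candidate).
row 8, column 8 = 2 (sole candidate).
row 9, column 3 = 4: row 9 has {1,2,3,5,7}; col 3 has {1,2,3,6,8,9}; box has {1,2,3,9} → only 4 remains.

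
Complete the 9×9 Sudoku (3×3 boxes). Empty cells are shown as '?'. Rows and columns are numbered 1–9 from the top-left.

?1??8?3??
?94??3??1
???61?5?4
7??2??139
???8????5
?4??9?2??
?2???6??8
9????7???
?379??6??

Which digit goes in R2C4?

5

R5C2 = 6: row 5 has {5,8}; col 2 has {1,2,3,4,9}; box has {4,7} → only 6 remains.
R8C7 = 4: row 8 has {7,9}; col 7 has {1,2,3,5,6}; box has {6,8} → only 4 remains.
R9C9 = 2: row 9 has {3,6,7,9}; col 9 has {1,4,5,8,9}; box has {4,6,8} → only 2 remains.
R5C7 = 7: row 5 has {5,6,8}; col 7 has {1,2,3,4,5,6}; box has {1,2,3,5,9} → only 7 remains.
R5C8 = 4: row 5 has {5,6,7,8}; col 8 has {3}; box has {1,2,3,5,7,9} → only 4 remains.
R6C9 = 6: row 6 has {2,4,9}; col 9 has {1,2,4,5,8,9}; box has {1,2,3,4,5,7,9} → only 6 remains.
R7C7 = 9: row 7 has {2,6,8}; col 7 has {1,2,3,4,5,6,7}; box has {2,4,6,8} → only 9 remains.
R8C9 = 3: row 8 has {4,7,9}; col 9 has {1,2,4,5,6,8,9}; box has {2,4,6,8,9} → only 3 remains.
R1C9 = 7: row 1 has {1,3,8}; col 9 has {1,2,3,4,5,6,8,9}; box has {1,3,4,5} → only 7 remains.
R2C7 = 8: row 2 has {1,3,4,9}; col 7 has {1,2,3,4,5,6,7,9}; box has {1,3,4,5,7} → only 8 remains.
R5C5 = 3: row 5 has {4,5,6,7,8}; col 5 has {1,8,9}; box has {2,8,9} → only 3 remains.
R5C6 = 1: row 5 has {3,4,5,6,7,8}; col 6 has {3,6,7}; box has {2,3,8,9} → only 1 remains.
R6C6 = 5: row 6 has {2,4,6,9}; col 6 has {1,3,6,7}; box has {1,2,3,8,9} → only 5 remains.
R6C8 = 8: row 6 has {2,4,5,6,9}; col 8 has {3,4}; box has {1,2,3,4,5,6,7,9} → only 8 remains.
R4C6 = 4: row 4 has {1,2,3,7,9}; col 6 has {1,3,5,6,7}; box has {1,2,3,5,8,9} → only 4 remains.
R5C1 = 2: row 5 has {1,3,4,5,6,7,8}; col 1 has {7,9}; box has {4,6,7} → only 2 remains.
R5C3 = 9: row 5 has {1,2,3,4,5,6,7,8}; col 3 has {4,7}; box has {2,4,6,7} → only 9 remains.
R6C4 = 7: row 6 has {2,4,5,6,8,9}; col 4 has {2,6,8,9}; box has {1,2,3,4,5,8,9} → only 7 remains.
R9C6 = 8: row 9 has {2,3,6,7,9}; col 6 has {1,3,4,5,6,7}; box has {6,7,9} → only 8 remains.
R2C4 = 5: row 2 has {1,3,4,8,9}; col 4 has {2,6,7,8,9}; box has {1,3,6,8} → only 5 remains.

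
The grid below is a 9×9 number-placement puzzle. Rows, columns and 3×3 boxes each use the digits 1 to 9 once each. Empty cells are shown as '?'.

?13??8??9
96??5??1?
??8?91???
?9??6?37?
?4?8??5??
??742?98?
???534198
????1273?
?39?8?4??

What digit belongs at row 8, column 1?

row 4, column 4 = 1: row 4 has {3,6,7,9}; col 4 has {4,5,8}; box has {2,4,6,8} → only 1 remains.
row 4, column 6 = 5: row 4 has {1,3,6,7,9}; col 6 has {1,2,4,8}; box has {1,2,4,6,8} → only 5 remains.
row 5, column 5 = 7: row 5 has {4,5,8}; col 5 has {1,2,3,5,6,8,9}; box has {1,2,4,5,6,8} → only 7 remains.
row 6, column 2 = 5: row 6 has {2,4,7,8,9}; col 2 has {1,3,4,6,9}; box has {4,7,9} → only 5 remains.
row 6, column 6 = 3: row 6 has {2,4,5,7,8,9}; col 6 has {1,2,4,5,8}; box has {1,2,4,5,6,7,8} → only 3 remains.
row 8, column 2 = 8: row 8 has {1,2,3,7}; col 2 has {1,3,4,5,6,9}; box has {3,9} → only 8 remains.
row 1, column 5 = 4: row 1 has {1,3,8,9}; col 5 has {1,2,3,5,6,7,8,9}; box has {1,5,8,9} → only 4 remains.
row 2, column 6 = 7: row 2 has {1,5,6,9}; col 6 has {1,2,3,4,5,8}; box has {1,4,5,8,9} → only 7 remains.
row 4, column 3 = 2: row 4 has {1,3,5,6,7,9}; col 3 has {3,7,8,9}; box has {4,5,7,9} → only 2 remains.
row 4, column 9 = 4: row 4 has {1,2,3,5,6,7,9}; col 9 has {8,9}; box has {3,5,7,8,9} → only 4 remains.
row 5, column 6 = 9: row 5 has {4,5,7,8}; col 6 has {1,2,3,4,5,7,8}; box has {1,2,3,4,5,6,7,8} → only 9 remains.
row 7, column 3 = 6: row 7 has {1,3,4,5,8,9}; col 3 has {2,3,7,8,9}; box has {3,8,9} → only 6 remains.
row 9, column 6 = 6: row 9 has {3,4,8,9}; col 6 has {1,2,3,4,5,7,8,9}; box has {1,2,3,4,5,8} → only 6 remains.
row 2, column 3 = 4: row 2 has {1,5,6,7,9}; col 3 has {2,3,6,7,8,9}; box has {1,3,6,8,9} → only 4 remains.
row 4, column 1 = 8: row 4 has {1,2,3,4,5,6,7,9}; col 1 has {9}; box has {2,4,5,7,9} → only 8 remains.
row 5, column 3 = 1: row 5 has {4,5,7,8,9}; col 3 has {2,3,4,6,7,8,9}; box has {2,4,5,7,8,9} → only 1 remains.
row 6, column 1 = 6: row 6 has {2,3,4,5,7,8,9}; col 1 has {8,9}; box has {1,2,4,5,7,8,9} → only 6 remains.
row 6, column 9 = 1: row 6 has {2,3,4,5,6,7,8,9}; col 9 has {4,8,9}; box has {3,4,5,7,8,9} → only 1 remains.
row 8, column 3 = 5: row 8 has {1,2,3,7,8}; col 3 has {1,2,3,4,6,7,8,9}; box has {3,6,8,9} → only 5 remains.
row 8, column 4 = 9: row 8 has {1,2,3,5,7,8}; col 4 has {1,4,5,8}; box has {1,2,3,4,5,6,8} → only 9 remains.
row 8, column 9 = 6: row 8 has {1,2,3,5,7,8,9}; col 9 has {1,4,8,9}; box has {1,3,4,7,8,9} → only 6 remains.
row 9, column 4 = 7: row 9 has {3,4,6,8,9}; col 4 has {1,4,5,8,9}; box has {1,2,3,4,5,6,8,9} → only 7 remains.
row 5, column 1 = 3: row 5 has {1,4,5,7,8,9}; col 1 has {6,8,9}; box has {1,2,4,5,6,7,8,9} → only 3 remains.
row 5, column 9 = 2: row 5 has {1,3,4,5,7,8,9}; col 9 has {1,4,6,8,9}; box has {1,3,4,5,7,8,9} → only 2 remains.
row 8, column 1 = 4: row 8 has {1,2,3,5,6,7,8,9}; col 1 has {3,6,8,9}; box has {3,5,6,8,9} → only 4 remains.

4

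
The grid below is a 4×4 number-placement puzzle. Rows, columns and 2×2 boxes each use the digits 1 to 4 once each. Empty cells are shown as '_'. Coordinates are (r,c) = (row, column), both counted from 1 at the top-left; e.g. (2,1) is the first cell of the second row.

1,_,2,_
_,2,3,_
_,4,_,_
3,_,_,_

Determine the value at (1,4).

(1,2) = 3: row 1 has {1,2}; col 2 has {2,4}; box has {1,2} → only 3 remains.
(1,4) = 4: row 1 has {1,2,3}; col 4 has {}; box has {2,3} → only 4 remains.

4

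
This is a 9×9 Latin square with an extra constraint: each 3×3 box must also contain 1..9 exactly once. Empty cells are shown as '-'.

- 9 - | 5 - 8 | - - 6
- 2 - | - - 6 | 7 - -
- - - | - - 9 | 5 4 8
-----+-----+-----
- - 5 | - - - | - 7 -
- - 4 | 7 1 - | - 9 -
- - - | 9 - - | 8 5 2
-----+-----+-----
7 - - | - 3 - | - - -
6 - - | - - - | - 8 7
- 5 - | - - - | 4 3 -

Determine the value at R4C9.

R2C5 = 4: row 2 has {2,6,7}; col 5 has {1,3}; box has {5,6,8,9} → only 4 remains.
R2C8 = 1: row 2 has {2,4,6,7}; col 8 has {3,4,5,7,8,9}; box has {4,5,6,7,8} → only 1 remains.
R5C9 = 3: row 5 has {1,4,7,9}; col 9 has {2,6,7,8}; box has {2,5,7,8,9} → only 3 remains.
R6C5 = 6: row 6 has {2,5,8,9}; col 5 has {1,3,4}; box has {1,7,9} → only 6 remains.
R1C8 = 2: row 1 has {5,6,8,9}; col 8 has {1,3,4,5,7,8,9}; box has {1,4,5,6,7,8} → only 2 remains.
R2C4 = 3: row 2 has {1,2,4,6,7}; col 4 has {5,7,9}; box has {4,5,6,8,9} → only 3 remains.
R2C9 = 9: row 2 has {1,2,3,4,6,7}; col 9 has {2,3,6,7,8}; box has {1,2,4,5,6,7,8} → only 9 remains.
R5C7 = 6: row 5 has {1,3,4,7,9}; col 7 has {4,5,7,8}; box has {2,3,5,7,8,9} → only 6 remains.
R7C8 = 6: row 7 has {3,7}; col 8 has {1,2,3,4,5,7,8,9}; box has {3,4,7,8} → only 6 remains.
R9C9 = 1: row 9 has {3,4,5}; col 9 has {2,3,6,7,8,9}; box has {3,4,6,7,8} → only 1 remains.
R1C5 = 7: row 1 has {2,5,6,8,9}; col 5 has {1,3,4,6}; box has {3,4,5,6,8,9} → only 7 remains.
R1C7 = 3: row 1 has {2,5,6,7,8,9}; col 7 has {4,5,6,7,8}; box has {1,2,4,5,6,7,8,9} → only 3 remains.
R2C3 = 8: row 2 has {1,2,3,4,6,7,9}; col 3 has {4,5}; box has {2,9} → only 8 remains.
R3C5 = 2: row 3 has {4,5,8,9}; col 5 has {1,3,4,6,7}; box has {3,4,5,6,7,8,9} → only 2 remains.
R4C5 = 8: row 4 has {5,7}; col 5 has {1,2,3,4,6,7}; box has {1,6,7,9} → only 8 remains.
R4C7 = 1: row 4 has {5,7,8}; col 7 has {3,4,5,6,7,8}; box has {2,3,5,6,7,8,9} → only 1 remains.
R4C9 = 4: row 4 has {1,5,7,8}; col 9 has {1,2,3,6,7,8,9}; box has {1,2,3,5,6,7,8,9} → only 4 remains.

4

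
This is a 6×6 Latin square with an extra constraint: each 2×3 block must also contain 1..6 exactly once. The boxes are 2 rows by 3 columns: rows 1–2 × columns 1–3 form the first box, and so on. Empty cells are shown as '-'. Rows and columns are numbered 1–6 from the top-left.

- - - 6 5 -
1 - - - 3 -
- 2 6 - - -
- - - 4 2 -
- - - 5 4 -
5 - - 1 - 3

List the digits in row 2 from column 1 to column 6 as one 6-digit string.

165234

row 2, column 4 = 2: row 2 has {1,3}; col 4 has {1,4,5,6}; box has {3,5,6} → only 2 remains.
row 2, column 6 = 4: row 2 has {1,2,3}; col 6 has {3}; box has {2,3,5,6} → only 4 remains.
row 3, column 4 = 3 (sole candidate).
row 3, column 5 = 1 (sole candidate).
row 3, column 6 = 5 (sole candidate).
row 4, column 1 = 3 (sole candidate).
row 4, column 6 = 6 (sole candidate).
row 5, column 6 = 2 (sole candidate).
row 6, column 5 = 6 (sole candidate).
row 1, column 6 = 1 (sole candidate).
row 2, column 3 = 5: row 2 has {1,2,3,4}; col 3 has {6}; box has {1} → only 5 remains.
row 3, column 1 = 4 (sole candidate).
row 4, column 3 = 1 (sole candidate).
row 5, column 1 = 6 (sole candidate).
row 5, column 3 = 3 (sole candidate).
row 6, column 2 = 4 (sole candidate).
row 6, column 3 = 2 (sole candidate).
row 1, column 1 = 2 (sole candidate).
row 1, column 2 = 3 (sole candidate).
row 1, column 3 = 4 (sole candidate).
row 2, column 2 = 6: row 2 has {1,2,3,4,5}; col 2 has {2,3,4}; box has {1,2,3,4,5} → only 6 remains.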